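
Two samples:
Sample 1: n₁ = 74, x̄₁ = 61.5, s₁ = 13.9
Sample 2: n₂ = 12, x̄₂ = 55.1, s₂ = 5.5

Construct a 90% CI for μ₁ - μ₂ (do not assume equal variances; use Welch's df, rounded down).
(2.58, 10.22)

Difference: x̄₁ - x̄₂ = 6.40
SE = √(s₁²/n₁ + s₂²/n₂) = √(13.9²/74 + 5.5²/12) = 2.2653
df = 39.24 → 39 (Welch–Satterthwaite, rounded down)
t* = 1.685

CI: 6.40 ± 1.685 · 2.2653 = 6.40 ± 3.82 = (2.58, 10.22)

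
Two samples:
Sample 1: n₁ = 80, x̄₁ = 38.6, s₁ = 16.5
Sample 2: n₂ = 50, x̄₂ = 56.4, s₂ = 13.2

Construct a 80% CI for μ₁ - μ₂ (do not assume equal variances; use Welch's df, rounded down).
(-21.18, -14.42)

Difference: x̄₁ - x̄₂ = -17.80
SE = √(s₁²/n₁ + s₂²/n₂) = √(16.5²/80 + 13.2²/50) = 2.6245
df = 120.28 → 120 (Welch–Satterthwaite, rounded down)
t* = 1.289

CI: -17.80 ± 1.289 · 2.6245 = -17.80 ± 3.38 = (-21.18, -14.42)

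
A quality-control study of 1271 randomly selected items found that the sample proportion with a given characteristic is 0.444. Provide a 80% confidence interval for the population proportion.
(0.426, 0.462)

Proportion CI:
SE = √(p̂(1-p̂)/n) = √(0.444 · 0.556 / 1271) = 0.01394

z* = 1.282
Margin = z* · SE = 1.282 · 0.01394 = 0.0179

CI: 0.444 ± 0.0179 = (0.426, 0.462)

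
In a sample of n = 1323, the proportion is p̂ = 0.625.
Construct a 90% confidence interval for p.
(0.603, 0.647)

Proportion CI:
SE = √(p̂(1-p̂)/n) = √(0.625 · 0.375 / 1323) = 0.01331

z* = 1.645
Margin = z* · SE = 1.645 · 0.01331 = 0.0219

CI: 0.625 ± 0.0219 = (0.603, 0.647)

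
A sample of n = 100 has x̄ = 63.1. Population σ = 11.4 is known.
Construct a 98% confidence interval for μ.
(60.45, 65.75)

z-interval (σ known):
z* = 2.326 for 98% confidence

Margin of error = z* · σ/√n = 2.326 · 11.4/√100 = 2.65

CI: (63.1 - 2.65, 63.1 + 2.65) = (60.45, 65.75)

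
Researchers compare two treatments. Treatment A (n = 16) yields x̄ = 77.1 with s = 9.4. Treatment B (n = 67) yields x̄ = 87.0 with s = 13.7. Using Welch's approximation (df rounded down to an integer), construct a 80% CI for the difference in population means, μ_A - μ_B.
(-13.68, -6.12)

Difference: x̄₁ - x̄₂ = -9.90
SE = √(s₁²/n₁ + s₂²/n₂) = √(9.4²/16 + 13.7²/67) = 2.8851
df = 32.19 → 32 (Welch–Satterthwaite, rounded down)
t* = 1.309

CI: -9.90 ± 1.309 · 2.8851 = -9.90 ± 3.78 = (-13.68, -6.12)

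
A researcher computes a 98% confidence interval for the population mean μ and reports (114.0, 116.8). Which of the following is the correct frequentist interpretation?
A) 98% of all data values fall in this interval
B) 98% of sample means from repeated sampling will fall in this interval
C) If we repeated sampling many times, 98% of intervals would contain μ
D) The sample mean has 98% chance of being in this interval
C

A) Wrong — a CI is about the parameter μ, not individual data values.
B) Wrong — coverage applies to intervals containing μ, not to future x̄ values.
C) Correct — this is the frequentist long-run coverage interpretation.
D) Wrong — x̄ is observed and sits in the interval by construction.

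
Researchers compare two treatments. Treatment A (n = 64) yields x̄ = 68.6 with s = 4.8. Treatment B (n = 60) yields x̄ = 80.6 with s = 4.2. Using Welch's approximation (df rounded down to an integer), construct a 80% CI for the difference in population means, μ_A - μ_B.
(-13.04, -10.96)

Difference: x̄₁ - x̄₂ = -12.00
SE = √(s₁²/n₁ + s₂²/n₂) = √(4.8²/64 + 4.2²/60) = 0.8087
df = 121.44 → 121 (Welch–Satterthwaite, rounded down)
t* = 1.289

CI: -12.00 ± 1.289 · 0.8087 = -12.00 ± 1.04 = (-13.04, -10.96)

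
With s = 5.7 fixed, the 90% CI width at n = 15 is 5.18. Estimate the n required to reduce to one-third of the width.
n ≈ 135

CI width ∝ 1/√n
To reduce width by factor 3, need √n to grow by 3 → need 3² = 9 times as many samples.

Current: n = 15, width = 5.18
New: n = 135, width ≈ 1.62

Width reduced by factor of 5.18/1.62 = 3.20.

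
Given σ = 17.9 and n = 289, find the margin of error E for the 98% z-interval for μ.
Margin of error = 2.45

Margin of error = z* · σ/√n
= 2.326 · 17.9/√289
= 2.326 · 17.9/17.0000
= 2.45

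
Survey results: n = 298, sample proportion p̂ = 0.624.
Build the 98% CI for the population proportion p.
(0.559, 0.689)

Proportion CI:
SE = √(p̂(1-p̂)/n) = √(0.624 · 0.376 / 298) = 0.02806

z* = 2.326
Margin = z* · SE = 2.326 · 0.02806 = 0.0653

CI: 0.624 ± 0.0653 = (0.559, 0.689)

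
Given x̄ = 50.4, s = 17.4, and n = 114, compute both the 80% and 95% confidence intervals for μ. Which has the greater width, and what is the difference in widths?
95% CI is wider by 2.26

df = 113
80% CI: t* = 1.289, (48.30, 52.50), width = 2 · t* · s/√n = 4.20
95% CI: t* = 1.981, (47.17, 53.63), width = 2 · t* · s/√n = 6.46

The 95% CI is wider by 6.46 - 4.20 = 2.26.
Higher confidence requires a wider interval.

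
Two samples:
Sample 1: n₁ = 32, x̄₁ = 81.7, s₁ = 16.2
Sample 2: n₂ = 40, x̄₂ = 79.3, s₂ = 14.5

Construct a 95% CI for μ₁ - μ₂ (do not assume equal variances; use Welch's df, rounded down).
(-4.93, 9.73)

Difference: x̄₁ - x̄₂ = 2.40
SE = √(s₁²/n₁ + s₂²/n₂) = √(16.2²/32 + 14.5²/40) = 3.6684
df = 62.92 → 62 (Welch–Satterthwaite, rounded down)
t* = 1.999

CI: 2.40 ± 1.999 · 3.6684 = 2.40 ± 7.33 = (-4.93, 9.73)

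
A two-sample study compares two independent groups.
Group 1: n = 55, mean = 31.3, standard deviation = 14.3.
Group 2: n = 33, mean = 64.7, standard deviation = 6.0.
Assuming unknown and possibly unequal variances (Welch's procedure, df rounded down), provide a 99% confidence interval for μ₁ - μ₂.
(-39.19, -27.61)

Difference: x̄₁ - x̄₂ = -33.40
SE = √(s₁²/n₁ + s₂²/n₂) = √(14.3²/55 + 6.0²/33) = 2.1929
df = 78.88 → 78 (Welch–Satterthwaite, rounded down)
t* = 2.640

CI: -33.40 ± 2.640 · 2.1929 = -33.40 ± 5.79 = (-39.19, -27.61)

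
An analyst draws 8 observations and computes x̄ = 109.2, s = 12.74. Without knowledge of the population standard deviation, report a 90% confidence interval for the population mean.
(100.66, 117.74)

t-interval (σ unknown):
df = n - 1 = 7
t* = 1.895 for 90% confidence

Margin of error = t* · s/√n = 1.895 · 12.74/√8 = 8.54

CI: (100.66, 117.74)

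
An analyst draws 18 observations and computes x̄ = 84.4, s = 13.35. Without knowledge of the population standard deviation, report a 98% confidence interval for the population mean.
(76.32, 92.48)

t-interval (σ unknown):
df = n - 1 = 17
t* = 2.567 for 98% confidence

Margin of error = t* · s/√n = 2.567 · 13.35/√18 = 8.08

CI: (76.32, 92.48)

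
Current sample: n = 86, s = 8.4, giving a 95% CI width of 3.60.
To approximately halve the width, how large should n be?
n ≈ 344

CI width ∝ 1/√n
To reduce width by factor 2, need √n to grow by 2 → need 2² = 4 times as many samples.

Current: n = 86, width = 3.60
New: n = 344, width ≈ 1.78

Width reduced by factor of 3.60/1.78 = 2.02.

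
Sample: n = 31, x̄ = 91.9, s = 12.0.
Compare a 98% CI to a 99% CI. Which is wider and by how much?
99% CI is wider by 1.26

df = 30
98% CI: t* = 2.457, (86.60, 97.20), width = 2 · t* · s/√n = 10.59
99% CI: t* = 2.750, (85.97, 97.83), width = 2 · t* · s/√n = 11.85

The 99% CI is wider by 11.85 - 10.59 = 1.26.
Higher confidence requires a wider interval.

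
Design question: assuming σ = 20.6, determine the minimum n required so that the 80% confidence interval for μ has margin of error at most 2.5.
n ≥ 112

For margin E ≤ 2.5:
n ≥ (z* · σ / E)²
n ≥ (1.282 · 20.6 / 2.5)²
n ≥ 111.59

Minimum n = 112 (rounding up)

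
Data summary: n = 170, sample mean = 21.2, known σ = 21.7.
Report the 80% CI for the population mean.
(19.07, 23.33)

z-interval (σ known):
z* = 1.282 for 80% confidence

Margin of error = z* · σ/√n = 1.282 · 21.7/√170 = 2.13

CI: (21.2 - 2.13, 21.2 + 2.13) = (19.07, 23.33)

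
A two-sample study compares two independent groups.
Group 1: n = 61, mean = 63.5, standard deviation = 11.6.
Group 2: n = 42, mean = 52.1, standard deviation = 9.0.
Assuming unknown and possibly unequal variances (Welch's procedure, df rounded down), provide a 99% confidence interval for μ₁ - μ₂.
(6.06, 16.74)

Difference: x̄₁ - x̄₂ = 11.40
SE = √(s₁²/n₁ + s₂²/n₂) = √(11.6²/61 + 9.0²/42) = 2.0333
df = 99.49 → 99 (Welch–Satterthwaite, rounded down)
t* = 2.626

CI: 11.40 ± 2.626 · 2.0333 = 11.40 ± 5.34 = (6.06, 16.74)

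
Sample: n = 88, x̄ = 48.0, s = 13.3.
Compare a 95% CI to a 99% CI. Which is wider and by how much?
99% CI is wider by 1.83

df = 87
95% CI: t* = 1.988, (45.18, 50.82), width = 2 · t* · s/√n = 5.64
99% CI: t* = 2.634, (44.27, 51.73), width = 2 · t* · s/√n = 7.47

The 99% CI is wider by 7.47 - 5.64 = 1.83.
Higher confidence requires a wider interval.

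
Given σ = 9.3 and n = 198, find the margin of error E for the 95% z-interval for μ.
Margin of error = 1.30

Margin of error = z* · σ/√n
= 1.960 · 9.3/√198
= 1.960 · 9.3/14.0712
= 1.30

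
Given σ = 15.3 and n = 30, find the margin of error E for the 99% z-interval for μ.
Margin of error = 7.20

Margin of error = z* · σ/√n
= 2.576 · 15.3/√30
= 2.576 · 15.3/5.4772
= 7.20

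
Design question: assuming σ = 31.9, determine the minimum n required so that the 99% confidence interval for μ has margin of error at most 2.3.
n ≥ 1277

For margin E ≤ 2.3:
n ≥ (z* · σ / E)²
n ≥ (2.576 · 31.9 / 2.3)²
n ≥ 1276.49

Minimum n = 1277 (rounding up)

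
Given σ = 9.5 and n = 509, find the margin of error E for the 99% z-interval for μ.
Margin of error = 1.08

Margin of error = z* · σ/√n
= 2.576 · 9.5/√509
= 2.576 · 9.5/22.5610
= 1.08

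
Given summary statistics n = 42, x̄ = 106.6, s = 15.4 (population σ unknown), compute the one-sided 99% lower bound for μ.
μ ≥ 100.85

Lower bound (one-sided):
t* = 2.421 (one-sided for 99%)
Lower bound = x̄ - t* · s/√n = 106.6 - 2.421 · 15.4/√42 = 100.85

We are 99% confident that μ ≥ 100.85.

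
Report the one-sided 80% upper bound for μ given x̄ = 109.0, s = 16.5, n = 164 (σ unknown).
μ ≤ 110.09

Upper bound (one-sided):
t* = 0.844 (one-sided for 80%)
Upper bound = x̄ + t* · s/√n = 109.0 + 0.844 · 16.5/√164 = 110.09

We are 80% confident that μ ≤ 110.09.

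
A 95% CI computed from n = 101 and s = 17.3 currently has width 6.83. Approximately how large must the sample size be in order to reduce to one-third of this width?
n ≈ 909

CI width ∝ 1/√n
To reduce width by factor 3, need √n to grow by 3 → need 3² = 9 times as many samples.

Current: n = 101, width = 6.83
New: n = 909, width ≈ 2.25

Width reduced by factor of 6.83/2.25 = 3.04.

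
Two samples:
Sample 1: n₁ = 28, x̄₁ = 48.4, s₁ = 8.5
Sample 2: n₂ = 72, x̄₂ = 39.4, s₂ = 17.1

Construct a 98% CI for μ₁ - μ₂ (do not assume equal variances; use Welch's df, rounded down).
(2.90, 15.10)

Difference: x̄₁ - x̄₂ = 9.00
SE = √(s₁²/n₁ + s₂²/n₂) = √(8.5²/28 + 17.1²/72) = 2.5771
df = 92.11 → 92 (Welch–Satterthwaite, rounded down)
t* = 2.368

CI: 9.00 ± 2.368 · 2.5771 = 9.00 ± 6.10 = (2.90, 15.10)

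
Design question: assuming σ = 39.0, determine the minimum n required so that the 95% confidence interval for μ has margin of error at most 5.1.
n ≥ 225

For margin E ≤ 5.1:
n ≥ (z* · σ / E)²
n ≥ (1.960 · 39.0 / 5.1)²
n ≥ 224.65

Minimum n = 225 (rounding up)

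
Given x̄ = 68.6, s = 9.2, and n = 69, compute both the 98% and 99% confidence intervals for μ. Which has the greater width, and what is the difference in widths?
99% CI is wider by 0.59

df = 68
98% CI: t* = 2.382, (65.96, 71.24), width = 2 · t* · s/√n = 5.28
99% CI: t* = 2.650, (65.66, 71.54), width = 2 · t* · s/√n = 5.87

The 99% CI is wider by 5.87 - 5.28 = 0.59.
Higher confidence requires a wider interval.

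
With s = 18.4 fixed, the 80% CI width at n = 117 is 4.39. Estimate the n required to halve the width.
n ≈ 468

CI width ∝ 1/√n
To reduce width by factor 2, need √n to grow by 2 → need 2² = 4 times as many samples.

Current: n = 117, width = 4.39
New: n = 468, width ≈ 2.18

Width reduced by factor of 4.39/2.18 = 2.01.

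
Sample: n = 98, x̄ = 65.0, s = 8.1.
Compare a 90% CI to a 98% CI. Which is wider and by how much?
98% CI is wider by 1.15

df = 97
90% CI: t* = 1.661, (63.64, 66.36), width = 2 · t* · s/√n = 2.72
98% CI: t* = 2.365, (63.06, 66.94), width = 2 · t* · s/√n = 3.87

The 98% CI is wider by 3.87 - 2.72 = 1.15.
Higher confidence requires a wider interval.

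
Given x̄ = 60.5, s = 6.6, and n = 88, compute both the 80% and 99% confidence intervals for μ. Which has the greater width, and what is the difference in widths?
99% CI is wider by 1.89

df = 87
80% CI: t* = 1.291, (59.59, 61.41), width = 2 · t* · s/√n = 1.82
99% CI: t* = 2.634, (58.65, 62.35), width = 2 · t* · s/√n = 3.71

The 99% CI is wider by 3.71 - 1.82 = 1.89.
Higher confidence requires a wider interval.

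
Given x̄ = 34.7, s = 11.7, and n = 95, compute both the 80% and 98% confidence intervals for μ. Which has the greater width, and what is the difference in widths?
98% CI is wider by 2.58

df = 94
80% CI: t* = 1.291, (33.15, 36.25), width = 2 · t* · s/√n = 3.10
98% CI: t* = 2.367, (31.86, 37.54), width = 2 · t* · s/√n = 5.68

The 98% CI is wider by 5.68 - 3.10 = 2.58.
Higher confidence requires a wider interval.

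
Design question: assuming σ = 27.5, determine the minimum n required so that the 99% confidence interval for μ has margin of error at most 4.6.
n ≥ 238

For margin E ≤ 4.6:
n ≥ (z* · σ / E)²
n ≥ (2.576 · 27.5 / 4.6)²
n ≥ 237.16

Minimum n = 238 (rounding up)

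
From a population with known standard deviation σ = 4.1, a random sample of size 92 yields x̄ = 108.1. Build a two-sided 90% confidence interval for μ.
(107.40, 108.80)

z-interval (σ known):
z* = 1.645 for 90% confidence

Margin of error = z* · σ/√n = 1.645 · 4.1/√92 = 0.70

CI: (108.1 - 0.70, 108.1 + 0.70) = (107.40, 108.80)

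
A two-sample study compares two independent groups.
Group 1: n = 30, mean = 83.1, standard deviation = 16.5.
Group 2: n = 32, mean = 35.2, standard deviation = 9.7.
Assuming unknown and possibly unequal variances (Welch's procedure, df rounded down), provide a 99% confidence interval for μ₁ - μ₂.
(38.59, 57.21)

Difference: x̄₁ - x̄₂ = 47.90
SE = √(s₁²/n₁ + s₂²/n₂) = √(16.5²/30 + 9.7²/32) = 3.4663
df = 46.29 → 46 (Welch–Satterthwaite, rounded down)
t* = 2.687

CI: 47.90 ± 2.687 · 3.4663 = 47.90 ± 9.31 = (38.59, 57.21)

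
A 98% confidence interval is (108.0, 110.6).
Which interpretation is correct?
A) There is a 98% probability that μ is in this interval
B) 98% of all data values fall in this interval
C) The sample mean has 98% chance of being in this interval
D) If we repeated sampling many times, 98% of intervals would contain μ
D

A) Wrong — μ is fixed; the randomness lives in the interval, not in μ.
B) Wrong — a CI is about the parameter μ, not individual data values.
C) Wrong — x̄ is observed and sits in the interval by construction.
D) Correct — this is the frequentist long-run coverage interpretation.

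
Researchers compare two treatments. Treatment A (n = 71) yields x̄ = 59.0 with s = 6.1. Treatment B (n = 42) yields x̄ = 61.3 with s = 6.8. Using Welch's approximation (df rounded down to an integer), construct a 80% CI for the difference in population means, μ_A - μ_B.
(-3.95, -0.65)

Difference: x̄₁ - x̄₂ = -2.30
SE = √(s₁²/n₁ + s₂²/n₂) = √(6.1²/71 + 6.8²/42) = 1.2748
df = 78.86 → 78 (Welch–Satterthwaite, rounded down)
t* = 1.292

CI: -2.30 ± 1.292 · 1.2748 = -2.30 ± 1.65 = (-3.95, -0.65)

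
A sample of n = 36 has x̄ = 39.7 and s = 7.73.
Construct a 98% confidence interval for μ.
(36.56, 42.84)

t-interval (σ unknown):
df = n - 1 = 35
t* = 2.438 for 98% confidence

Margin of error = t* · s/√n = 2.438 · 7.73/√36 = 3.14

CI: (36.56, 42.84)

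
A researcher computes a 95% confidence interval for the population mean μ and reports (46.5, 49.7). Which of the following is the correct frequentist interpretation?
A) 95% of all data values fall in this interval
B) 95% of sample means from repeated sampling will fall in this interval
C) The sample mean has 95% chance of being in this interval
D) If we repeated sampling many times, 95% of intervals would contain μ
D

A) Wrong — a CI is about the parameter μ, not individual data values.
B) Wrong — coverage applies to intervals containing μ, not to future x̄ values.
C) Wrong — x̄ is observed and sits in the interval by construction.
D) Correct — this is the frequentist long-run coverage interpretation.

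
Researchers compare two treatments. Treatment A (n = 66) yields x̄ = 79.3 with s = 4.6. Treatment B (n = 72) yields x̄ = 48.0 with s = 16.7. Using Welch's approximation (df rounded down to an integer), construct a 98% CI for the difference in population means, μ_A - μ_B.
(26.44, 36.16)

Difference: x̄₁ - x̄₂ = 31.30
SE = √(s₁²/n₁ + s₂²/n₂) = √(4.6²/66 + 16.7²/72) = 2.0479
df = 82.62 → 82 (Welch–Satterthwaite, rounded down)
t* = 2.373

CI: 31.30 ± 2.373 · 2.0479 = 31.30 ± 4.86 = (26.44, 36.16)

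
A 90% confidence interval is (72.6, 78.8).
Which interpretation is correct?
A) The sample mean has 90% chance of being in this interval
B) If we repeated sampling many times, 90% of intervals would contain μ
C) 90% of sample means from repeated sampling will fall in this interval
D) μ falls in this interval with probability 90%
B

A) Wrong — x̄ is observed and sits in the interval by construction.
B) Correct — this is the frequentist long-run coverage interpretation.
C) Wrong — coverage applies to intervals containing μ, not to future x̄ values.
D) Wrong — μ is fixed; the randomness lives in the interval, not in μ.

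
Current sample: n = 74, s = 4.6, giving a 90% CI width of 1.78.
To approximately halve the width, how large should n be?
n ≈ 296

CI width ∝ 1/√n
To reduce width by factor 2, need √n to grow by 2 → need 2² = 4 times as many samples.

Current: n = 74, width = 1.78
New: n = 296, width ≈ 0.88

Width reduced by factor of 1.78/0.88 = 2.02.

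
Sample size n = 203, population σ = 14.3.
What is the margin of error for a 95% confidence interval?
Margin of error = 1.97

Margin of error = z* · σ/√n
= 1.960 · 14.3/√203
= 1.960 · 14.3/14.2478
= 1.97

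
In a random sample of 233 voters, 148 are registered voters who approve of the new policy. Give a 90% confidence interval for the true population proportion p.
(0.583, 0.687)

Proportion CI:
p̂ = 148/233 = 0.63519
SE = √(p̂(1-p̂)/n) = √(0.63519 · 0.36481 / 233) = 0.03154

z* = 1.645
Margin = z* · SE = 1.645 · 0.03154 = 0.0519

CI: 0.63519 ± 0.0519 = (0.583, 0.687)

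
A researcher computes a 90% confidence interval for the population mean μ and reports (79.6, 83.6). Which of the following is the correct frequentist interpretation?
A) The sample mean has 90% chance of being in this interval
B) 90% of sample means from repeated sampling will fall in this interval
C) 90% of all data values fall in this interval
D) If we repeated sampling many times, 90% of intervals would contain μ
D

A) Wrong — x̄ is observed and sits in the interval by construction.
B) Wrong — coverage applies to intervals containing μ, not to future x̄ values.
C) Wrong — a CI is about the parameter μ, not individual data values.
D) Correct — this is the frequentist long-run coverage interpretation.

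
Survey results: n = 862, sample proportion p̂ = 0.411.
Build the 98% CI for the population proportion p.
(0.372, 0.450)

Proportion CI:
SE = √(p̂(1-p̂)/n) = √(0.411 · 0.589 / 862) = 0.01676

z* = 2.326
Margin = z* · SE = 2.326 · 0.01676 = 0.0390

CI: 0.411 ± 0.0390 = (0.372, 0.450)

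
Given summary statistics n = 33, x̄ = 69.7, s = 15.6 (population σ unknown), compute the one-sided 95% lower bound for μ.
μ ≥ 65.10

Lower bound (one-sided):
t* = 1.694 (one-sided for 95%)
Lower bound = x̄ - t* · s/√n = 69.7 - 1.694 · 15.6/√33 = 65.10

We are 95% confident that μ ≥ 65.10.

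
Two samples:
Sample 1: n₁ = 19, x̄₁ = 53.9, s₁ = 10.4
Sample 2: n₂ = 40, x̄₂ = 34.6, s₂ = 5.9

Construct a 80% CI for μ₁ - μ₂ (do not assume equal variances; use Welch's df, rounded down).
(15.92, 22.68)

Difference: x̄₁ - x̄₂ = 19.30
SE = √(s₁²/n₁ + s₂²/n₂) = √(10.4²/19 + 5.9²/40) = 2.5618
df = 23.67 → 23 (Welch–Satterthwaite, rounded down)
t* = 1.319

CI: 19.30 ± 1.319 · 2.5618 = 19.30 ± 3.38 = (15.92, 22.68)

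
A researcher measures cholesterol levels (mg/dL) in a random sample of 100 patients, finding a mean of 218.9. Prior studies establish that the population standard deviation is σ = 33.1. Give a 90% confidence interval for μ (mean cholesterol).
(213.46, 224.34)

z-interval (σ known):
z* = 1.645 for 90% confidence

Margin of error = z* · σ/√n = 1.645 · 33.1/√100 = 5.44

CI: (218.9 - 5.44, 218.9 + 5.44) = (213.46, 224.34)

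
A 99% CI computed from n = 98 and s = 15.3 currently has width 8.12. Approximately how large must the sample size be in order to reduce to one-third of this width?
n ≈ 882

CI width ∝ 1/√n
To reduce width by factor 3, need √n to grow by 3 → need 3² = 9 times as many samples.

Current: n = 98, width = 8.12
New: n = 882, width ≈ 2.66

Width reduced by factor of 8.12/2.66 = 3.05.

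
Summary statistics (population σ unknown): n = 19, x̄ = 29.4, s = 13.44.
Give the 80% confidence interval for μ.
(25.30, 33.50)

t-interval (σ unknown):
df = n - 1 = 18
t* = 1.330 for 80% confidence

Margin of error = t* · s/√n = 1.330 · 13.44/√19 = 4.10

CI: (25.30, 33.50)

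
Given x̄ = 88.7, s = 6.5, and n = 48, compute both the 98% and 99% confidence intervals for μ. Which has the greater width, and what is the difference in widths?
99% CI is wider by 0.52

df = 47
98% CI: t* = 2.408, (86.44, 90.96), width = 2 · t* · s/√n = 4.52
99% CI: t* = 2.685, (86.18, 91.22), width = 2 · t* · s/√n = 5.04

The 99% CI is wider by 5.04 - 4.52 = 0.52.
Higher confidence requires a wider interval.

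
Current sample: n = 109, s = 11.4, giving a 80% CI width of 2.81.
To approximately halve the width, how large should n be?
n ≈ 436

CI width ∝ 1/√n
To reduce width by factor 2, need √n to grow by 2 → need 2² = 4 times as many samples.

Current: n = 109, width = 2.81
New: n = 436, width ≈ 1.40

Width reduced by factor of 2.81/1.40 = 2.01.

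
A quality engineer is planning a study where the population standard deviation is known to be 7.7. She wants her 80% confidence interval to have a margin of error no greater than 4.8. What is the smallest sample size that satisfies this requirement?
n ≥ 5

For margin E ≤ 4.8:
n ≥ (z* · σ / E)²
n ≥ (1.282 · 7.7 / 4.8)²
n ≥ 4.23

Minimum n = 5 (rounding up)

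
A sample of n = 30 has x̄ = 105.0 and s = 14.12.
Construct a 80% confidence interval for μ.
(101.62, 108.38)

t-interval (σ unknown):
df = n - 1 = 29
t* = 1.311 for 80% confidence

Margin of error = t* · s/√n = 1.311 · 14.12/√30 = 3.38

CI: (101.62, 108.38)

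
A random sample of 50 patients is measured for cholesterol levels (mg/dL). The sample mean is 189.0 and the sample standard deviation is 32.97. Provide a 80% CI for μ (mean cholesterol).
(182.94, 195.06)

t-interval (σ unknown):
df = n - 1 = 49
t* = 1.299 for 80% confidence

Margin of error = t* · s/√n = 1.299 · 32.97/√50 = 6.06

CI: (182.94, 195.06)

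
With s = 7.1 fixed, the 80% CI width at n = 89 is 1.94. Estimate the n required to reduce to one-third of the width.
n ≈ 801

CI width ∝ 1/√n
To reduce width by factor 3, need √n to grow by 3 → need 3² = 9 times as many samples.

Current: n = 89, width = 1.94
New: n = 801, width ≈ 0.64

Width reduced by factor of 1.94/0.64 = 3.03.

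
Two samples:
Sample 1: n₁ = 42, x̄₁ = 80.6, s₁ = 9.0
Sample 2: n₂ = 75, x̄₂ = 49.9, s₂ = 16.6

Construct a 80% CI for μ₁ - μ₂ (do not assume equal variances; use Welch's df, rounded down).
(27.65, 33.75)

Difference: x̄₁ - x̄₂ = 30.70
SE = √(s₁²/n₁ + s₂²/n₂) = √(9.0²/42 + 16.6²/75) = 2.3670
df = 114.92 → 114 (Welch–Satterthwaite, rounded down)
t* = 1.289

CI: 30.70 ± 1.289 · 2.3670 = 30.70 ± 3.05 = (27.65, 33.75)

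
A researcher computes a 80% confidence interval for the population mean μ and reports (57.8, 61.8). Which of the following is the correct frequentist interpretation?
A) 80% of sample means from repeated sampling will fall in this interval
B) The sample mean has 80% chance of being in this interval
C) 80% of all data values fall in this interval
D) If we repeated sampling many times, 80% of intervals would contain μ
D

A) Wrong — coverage applies to intervals containing μ, not to future x̄ values.
B) Wrong — x̄ is observed and sits in the interval by construction.
C) Wrong — a CI is about the parameter μ, not individual data values.
D) Correct — this is the frequentist long-run coverage interpretation.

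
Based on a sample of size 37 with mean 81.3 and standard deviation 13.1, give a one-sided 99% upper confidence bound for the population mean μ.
μ ≤ 86.54

Upper bound (one-sided):
t* = 2.434 (one-sided for 99%)
Upper bound = x̄ + t* · s/√n = 81.3 + 2.434 · 13.1/√37 = 86.54

We are 99% confident that μ ≤ 86.54.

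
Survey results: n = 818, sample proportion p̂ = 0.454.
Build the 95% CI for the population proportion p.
(0.420, 0.488)

Proportion CI:
SE = √(p̂(1-p̂)/n) = √(0.454 · 0.546 / 818) = 0.01741

z* = 1.960
Margin = z* · SE = 1.960 · 0.01741 = 0.0341

CI: 0.454 ± 0.0341 = (0.420, 0.488)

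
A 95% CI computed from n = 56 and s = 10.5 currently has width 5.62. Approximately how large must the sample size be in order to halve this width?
n ≈ 224

CI width ∝ 1/√n
To reduce width by factor 2, need √n to grow by 2 → need 2² = 4 times as many samples.

Current: n = 56, width = 5.62
New: n = 224, width ≈ 2.77

Width reduced by factor of 5.62/2.77 = 2.03.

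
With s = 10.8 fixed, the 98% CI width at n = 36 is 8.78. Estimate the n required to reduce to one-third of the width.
n ≈ 324

CI width ∝ 1/√n
To reduce width by factor 3, need √n to grow by 3 → need 3² = 9 times as many samples.

Current: n = 36, width = 8.78
New: n = 324, width ≈ 2.81

Width reduced by factor of 8.78/2.81 = 3.12.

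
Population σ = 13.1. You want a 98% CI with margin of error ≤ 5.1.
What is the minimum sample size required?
n ≥ 36

For margin E ≤ 5.1:
n ≥ (z* · σ / E)²
n ≥ (2.326 · 13.1 / 5.1)²
n ≥ 35.70

Minimum n = 36 (rounding up)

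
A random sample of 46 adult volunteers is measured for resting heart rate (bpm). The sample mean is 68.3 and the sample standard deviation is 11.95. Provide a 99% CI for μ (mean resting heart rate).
(63.56, 73.04)

t-interval (σ unknown):
df = n - 1 = 45
t* = 2.690 for 99% confidence

Margin of error = t* · s/√n = 2.690 · 11.95/√46 = 4.74

CI: (63.56, 73.04)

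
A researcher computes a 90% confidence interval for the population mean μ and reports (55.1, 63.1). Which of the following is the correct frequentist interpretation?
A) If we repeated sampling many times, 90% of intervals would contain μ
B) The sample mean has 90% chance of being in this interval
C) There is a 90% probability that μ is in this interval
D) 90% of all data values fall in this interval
A

A) Correct — this is the frequentist long-run coverage interpretation.
B) Wrong — x̄ is observed and sits in the interval by construction.
C) Wrong — μ is fixed; the randomness lives in the interval, not in μ.
D) Wrong — a CI is about the parameter μ, not individual data values.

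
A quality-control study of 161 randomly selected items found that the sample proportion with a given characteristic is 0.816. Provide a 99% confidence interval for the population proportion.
(0.737, 0.895)

Proportion CI:
SE = √(p̂(1-p̂)/n) = √(0.816 · 0.184 / 161) = 0.03054

z* = 2.576
Margin = z* · SE = 2.576 · 0.03054 = 0.0787

CI: 0.816 ± 0.0787 = (0.737, 0.895)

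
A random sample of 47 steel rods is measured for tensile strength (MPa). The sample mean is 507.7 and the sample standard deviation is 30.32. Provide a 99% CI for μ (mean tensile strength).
(495.82, 519.58)

t-interval (σ unknown):
df = n - 1 = 46
t* = 2.687 for 99% confidence

Margin of error = t* · s/√n = 2.687 · 30.32/√47 = 11.88

CI: (495.82, 519.58)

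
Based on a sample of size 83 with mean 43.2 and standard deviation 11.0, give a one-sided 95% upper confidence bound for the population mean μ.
μ ≤ 45.21

Upper bound (one-sided):
t* = 1.664 (one-sided for 95%)
Upper bound = x̄ + t* · s/√n = 43.2 + 1.664 · 11.0/√83 = 45.21

We are 95% confident that μ ≤ 45.21.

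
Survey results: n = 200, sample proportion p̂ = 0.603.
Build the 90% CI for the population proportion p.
(0.546, 0.660)

Proportion CI:
SE = √(p̂(1-p̂)/n) = √(0.603 · 0.397 / 200) = 0.03460

z* = 1.645
Margin = z* · SE = 1.645 · 0.03460 = 0.0569

CI: 0.603 ± 0.0569 = (0.546, 0.660)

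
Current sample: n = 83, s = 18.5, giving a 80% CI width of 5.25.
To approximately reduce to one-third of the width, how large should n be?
n ≈ 747

CI width ∝ 1/√n
To reduce width by factor 3, need √n to grow by 3 → need 3² = 9 times as many samples.

Current: n = 83, width = 5.25
New: n = 747, width ≈ 1.74

Width reduced by factor of 5.25/1.74 = 3.02.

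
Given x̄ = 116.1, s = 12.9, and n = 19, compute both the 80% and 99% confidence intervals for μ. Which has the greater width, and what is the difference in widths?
99% CI is wider by 9.16

df = 18
80% CI: t* = 1.330, (112.16, 120.04), width = 2 · t* · s/√n = 7.87
99% CI: t* = 2.878, (107.58, 124.62), width = 2 · t* · s/√n = 17.03

The 99% CI is wider by 17.03 - 7.87 = 9.16.
Higher confidence requires a wider interval.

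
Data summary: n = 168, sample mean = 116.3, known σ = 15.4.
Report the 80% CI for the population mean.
(114.78, 117.82)

z-interval (σ known):
z* = 1.282 for 80% confidence

Margin of error = z* · σ/√n = 1.282 · 15.4/√168 = 1.52

CI: (116.3 - 1.52, 116.3 + 1.52) = (114.78, 117.82)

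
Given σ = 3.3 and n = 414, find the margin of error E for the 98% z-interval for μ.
Margin of error = 0.38

Margin of error = z* · σ/√n
= 2.326 · 3.3/√414
= 2.326 · 3.3/20.3470
= 0.38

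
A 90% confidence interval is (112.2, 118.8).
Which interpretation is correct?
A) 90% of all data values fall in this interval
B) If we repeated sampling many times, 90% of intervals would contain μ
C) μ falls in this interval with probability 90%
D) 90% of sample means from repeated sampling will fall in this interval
B

A) Wrong — a CI is about the parameter μ, not individual data values.
B) Correct — this is the frequentist long-run coverage interpretation.
C) Wrong — μ is fixed; the randomness lives in the interval, not in μ.
D) Wrong — coverage applies to intervals containing μ, not to future x̄ values.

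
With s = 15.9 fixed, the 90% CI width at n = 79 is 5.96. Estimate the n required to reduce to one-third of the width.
n ≈ 711

CI width ∝ 1/√n
To reduce width by factor 3, need √n to grow by 3 → need 3² = 9 times as many samples.

Current: n = 79, width = 5.96
New: n = 711, width ≈ 1.96

Width reduced by factor of 5.96/1.96 = 3.04.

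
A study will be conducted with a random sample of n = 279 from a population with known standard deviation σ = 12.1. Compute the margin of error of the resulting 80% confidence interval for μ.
Margin of error = 0.93

Margin of error = z* · σ/√n
= 1.282 · 12.1/√279
= 1.282 · 12.1/16.7033
= 0.93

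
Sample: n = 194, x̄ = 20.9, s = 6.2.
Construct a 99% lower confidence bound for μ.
μ ≥ 19.86

Lower bound (one-sided):
t* = 2.346 (one-sided for 99%)
Lower bound = x̄ - t* · s/√n = 20.9 - 2.346 · 6.2/√194 = 19.86

We are 99% confident that μ ≥ 19.86.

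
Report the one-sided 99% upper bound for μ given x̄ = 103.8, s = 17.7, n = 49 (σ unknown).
μ ≤ 109.89

Upper bound (one-sided):
t* = 2.407 (one-sided for 99%)
Upper bound = x̄ + t* · s/√n = 103.8 + 2.407 · 17.7/√49 = 109.89

We are 99% confident that μ ≤ 109.89.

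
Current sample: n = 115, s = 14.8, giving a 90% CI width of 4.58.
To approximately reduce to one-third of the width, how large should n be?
n ≈ 1035

CI width ∝ 1/√n
To reduce width by factor 3, need √n to grow by 3 → need 3² = 9 times as many samples.

Current: n = 115, width = 4.58
New: n = 1035, width ≈ 1.51

Width reduced by factor of 4.58/1.51 = 3.03.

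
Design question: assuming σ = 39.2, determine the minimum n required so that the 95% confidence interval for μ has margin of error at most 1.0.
n ≥ 5904

For margin E ≤ 1.0:
n ≥ (z* · σ / E)²
n ≥ (1.960 · 39.2 / 1.0)²
n ≥ 5903.16

Minimum n = 5904 (rounding up)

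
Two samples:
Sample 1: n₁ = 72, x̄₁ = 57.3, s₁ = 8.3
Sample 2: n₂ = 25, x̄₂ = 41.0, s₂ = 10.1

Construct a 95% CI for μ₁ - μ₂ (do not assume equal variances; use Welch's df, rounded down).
(11.74, 20.86)

Difference: x̄₁ - x̄₂ = 16.30
SE = √(s₁²/n₁ + s₂²/n₂) = √(8.3²/72 + 10.1²/25) = 2.2444
df = 35.91 → 35 (Welch–Satterthwaite, rounded down)
t* = 2.030

CI: 16.30 ± 2.030 · 2.2444 = 16.30 ± 4.56 = (11.74, 20.86)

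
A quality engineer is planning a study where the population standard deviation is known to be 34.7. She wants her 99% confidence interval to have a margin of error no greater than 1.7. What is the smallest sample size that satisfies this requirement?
n ≥ 2765

For margin E ≤ 1.7:
n ≥ (z* · σ / E)²
n ≥ (2.576 · 34.7 / 1.7)²
n ≥ 2764.73

Minimum n = 2765 (rounding up)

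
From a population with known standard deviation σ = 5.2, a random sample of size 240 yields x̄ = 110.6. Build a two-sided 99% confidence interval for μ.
(109.74, 111.46)

z-interval (σ known):
z* = 2.576 for 99% confidence

Margin of error = z* · σ/√n = 2.576 · 5.2/√240 = 0.86

CI: (110.6 - 0.86, 110.6 + 0.86) = (109.74, 111.46)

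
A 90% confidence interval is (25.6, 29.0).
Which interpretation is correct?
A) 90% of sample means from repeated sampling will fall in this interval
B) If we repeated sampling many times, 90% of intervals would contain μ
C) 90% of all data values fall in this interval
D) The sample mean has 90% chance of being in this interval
B

A) Wrong — coverage applies to intervals containing μ, not to future x̄ values.
B) Correct — this is the frequentist long-run coverage interpretation.
C) Wrong — a CI is about the parameter μ, not individual data values.
D) Wrong — x̄ is observed and sits in the interval by construction.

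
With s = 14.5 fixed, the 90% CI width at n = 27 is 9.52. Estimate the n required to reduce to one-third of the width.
n ≈ 243

CI width ∝ 1/√n
To reduce width by factor 3, need √n to grow by 3 → need 3² = 9 times as many samples.

Current: n = 27, width = 9.52
New: n = 243, width ≈ 3.07

Width reduced by factor of 9.52/3.07 = 3.10.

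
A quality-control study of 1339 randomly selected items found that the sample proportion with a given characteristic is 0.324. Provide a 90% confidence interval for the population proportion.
(0.303, 0.345)

Proportion CI:
SE = √(p̂(1-p̂)/n) = √(0.324 · 0.676 / 1339) = 0.01279

z* = 1.645
Margin = z* · SE = 1.645 · 0.01279 = 0.0210

CI: 0.324 ± 0.0210 = (0.303, 0.345)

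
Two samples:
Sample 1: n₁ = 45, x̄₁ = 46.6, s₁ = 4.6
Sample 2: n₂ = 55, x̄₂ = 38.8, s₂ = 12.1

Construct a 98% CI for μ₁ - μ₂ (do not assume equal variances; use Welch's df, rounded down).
(3.59, 12.01)

Difference: x̄₁ - x̄₂ = 7.80
SE = √(s₁²/n₁ + s₂²/n₂) = √(4.6²/45 + 12.1²/55) = 1.7698
df = 72.00 → 72 (Welch–Satterthwaite, rounded down)
t* = 2.379

CI: 7.80 ± 2.379 · 1.7698 = 7.80 ± 4.21 = (3.59, 12.01)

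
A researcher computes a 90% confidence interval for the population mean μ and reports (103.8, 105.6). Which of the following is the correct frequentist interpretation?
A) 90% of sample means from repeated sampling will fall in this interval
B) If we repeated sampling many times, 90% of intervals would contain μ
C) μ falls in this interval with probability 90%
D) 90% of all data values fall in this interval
B

A) Wrong — coverage applies to intervals containing μ, not to future x̄ values.
B) Correct — this is the frequentist long-run coverage interpretation.
C) Wrong — μ is fixed; the randomness lives in the interval, not in μ.
D) Wrong — a CI is about the parameter μ, not individual data values.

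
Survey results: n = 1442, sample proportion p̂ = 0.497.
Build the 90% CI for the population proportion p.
(0.475, 0.519)

Proportion CI:
SE = √(p̂(1-p̂)/n) = √(0.497 · 0.503 / 1442) = 0.01317

z* = 1.645
Margin = z* · SE = 1.645 · 0.01317 = 0.0217

CI: 0.497 ± 0.0217 = (0.475, 0.519)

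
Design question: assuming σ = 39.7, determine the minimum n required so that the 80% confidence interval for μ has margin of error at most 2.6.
n ≥ 384

For margin E ≤ 2.6:
n ≥ (z* · σ / E)²
n ≥ (1.282 · 39.7 / 2.6)²
n ≥ 383.19

Minimum n = 384 (rounding up)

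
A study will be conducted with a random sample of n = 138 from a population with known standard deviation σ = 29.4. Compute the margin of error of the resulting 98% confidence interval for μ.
Margin of error = 5.82

Margin of error = z* · σ/√n
= 2.326 · 29.4/√138
= 2.326 · 29.4/11.7473
= 5.82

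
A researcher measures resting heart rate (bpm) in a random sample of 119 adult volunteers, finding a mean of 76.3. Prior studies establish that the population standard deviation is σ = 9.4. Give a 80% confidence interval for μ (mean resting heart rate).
(75.20, 77.40)

z-interval (σ known):
z* = 1.282 for 80% confidence

Margin of error = z* · σ/√n = 1.282 · 9.4/√119 = 1.10

CI: (76.3 - 1.10, 76.3 + 1.10) = (75.20, 77.40)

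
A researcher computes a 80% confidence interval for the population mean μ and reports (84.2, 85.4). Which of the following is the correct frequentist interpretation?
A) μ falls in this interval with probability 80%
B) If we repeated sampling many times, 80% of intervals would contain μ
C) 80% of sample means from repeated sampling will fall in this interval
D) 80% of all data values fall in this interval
B

A) Wrong — μ is fixed; the randomness lives in the interval, not in μ.
B) Correct — this is the frequentist long-run coverage interpretation.
C) Wrong — coverage applies to intervals containing μ, not to future x̄ values.
D) Wrong — a CI is about the parameter μ, not individual data values.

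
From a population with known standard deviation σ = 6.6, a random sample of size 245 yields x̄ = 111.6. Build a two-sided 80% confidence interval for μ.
(111.06, 112.14)

z-interval (σ known):
z* = 1.282 for 80% confidence

Margin of error = z* · σ/√n = 1.282 · 6.6/√245 = 0.54

CI: (111.6 - 0.54, 111.6 + 0.54) = (111.06, 112.14)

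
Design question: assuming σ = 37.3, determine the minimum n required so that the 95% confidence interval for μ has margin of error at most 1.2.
n ≥ 3712

For margin E ≤ 1.2:
n ≥ (z* · σ / E)²
n ≥ (1.960 · 37.3 / 1.2)²
n ≥ 3711.65

Minimum n = 3712 (rounding up)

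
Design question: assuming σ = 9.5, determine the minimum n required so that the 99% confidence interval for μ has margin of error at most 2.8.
n ≥ 77

For margin E ≤ 2.8:
n ≥ (z* · σ / E)²
n ≥ (2.576 · 9.5 / 2.8)²
n ≥ 76.39

Minimum n = 77 (rounding up)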